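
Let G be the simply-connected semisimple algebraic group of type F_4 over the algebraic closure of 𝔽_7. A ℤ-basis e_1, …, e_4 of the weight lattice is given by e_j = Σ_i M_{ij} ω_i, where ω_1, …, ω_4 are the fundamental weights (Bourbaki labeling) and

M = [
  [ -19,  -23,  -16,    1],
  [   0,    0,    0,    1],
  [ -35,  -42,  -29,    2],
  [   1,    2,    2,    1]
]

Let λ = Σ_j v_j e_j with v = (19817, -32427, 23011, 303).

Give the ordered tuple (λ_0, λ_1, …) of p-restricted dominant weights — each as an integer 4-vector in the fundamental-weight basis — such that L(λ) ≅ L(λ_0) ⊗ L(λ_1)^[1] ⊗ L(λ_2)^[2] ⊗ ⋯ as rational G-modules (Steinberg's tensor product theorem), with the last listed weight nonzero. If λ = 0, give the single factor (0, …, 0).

In the fundamental-weight basis, λ has coordinates c = M·v (v = (19817, -32427, 23011, 303)):
  c_1 = (-19)·(19817) + (-23)·(-32427) + (-16)·(23011) + 1·303 = 1425
  c_2 = 0·19817 + (0)·(-32427) + 0·23011 + 1·303 = 303
  c_3 = (-35)·(19817) + (-42)·(-32427) + (-29)·(23011) + 2·303 = 1626
  c_4 = 1·19817 + (2)·(-32427) + 2·23011 + 1·303 = 1288
Expand coordinatewise in base 7:
  c_1 = 1425 = 4·7^0 + 0·7^1 + 1·7^2 + 4·7^3
  c_2 = 303 = 2·7^0 + 1·7^1 + 6·7^2
  c_3 = 1626 = 2·7^0 + 1·7^1 + 5·7^2 + 4·7^3
  c_4 = 1288 = 0·7^0 + 2·7^1 + 5·7^2 + 3·7^3
Factor λ_0 = (4, 2, 2, 0)
Factor λ_1 = (0, 1, 1, 2)
Factor λ_2 = (1, 6, 5, 5)
Factor λ_3 = (4, 0, 4, 3)

((4, 2, 2, 0), (0, 1, 1, 2), (1, 6, 5, 5), (4, 0, 4, 3))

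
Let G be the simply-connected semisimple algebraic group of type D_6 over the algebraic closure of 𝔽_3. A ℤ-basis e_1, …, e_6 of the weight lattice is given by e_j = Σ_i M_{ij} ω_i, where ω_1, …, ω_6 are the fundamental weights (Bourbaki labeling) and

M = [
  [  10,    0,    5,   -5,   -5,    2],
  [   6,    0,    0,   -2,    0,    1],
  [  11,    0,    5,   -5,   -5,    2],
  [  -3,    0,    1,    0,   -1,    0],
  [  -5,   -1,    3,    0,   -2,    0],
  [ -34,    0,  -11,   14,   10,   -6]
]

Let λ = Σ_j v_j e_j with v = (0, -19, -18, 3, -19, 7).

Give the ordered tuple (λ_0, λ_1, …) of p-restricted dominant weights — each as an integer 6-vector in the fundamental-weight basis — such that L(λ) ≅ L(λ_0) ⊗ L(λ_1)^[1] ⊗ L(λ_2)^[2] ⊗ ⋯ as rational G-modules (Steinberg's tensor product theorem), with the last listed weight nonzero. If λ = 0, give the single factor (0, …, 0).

Converting to the ω-basis (c_i = row i of M dotted with v = (0, -19, -18, 3, -19, 7)):
  c_1 = (10)·(0) + (0)·(-19) + (5)·(-18) + (-5)·(3) + (-5)·(-19) + (2)·(7) = 4
  c_2 = (6)·(0) + (0)·(-19) + (0)·(-18) + (-2)·(3) + (0)·(-19) + (1)·(7) = 1
  c_3 = (11)·(0) + (0)·(-19) + (5)·(-18) + (-5)·(3) + (-5)·(-19) + (2)·(7) = 4
  c_4 = (-3)·(0) + (0)·(-19) + (1)·(-18) + (0)·(3) + (-1)·(-19) + (0)·(7) = 1
  c_5 = (-5)·(0) + (-1)·(-19) + (3)·(-18) + (0)·(3) + (-2)·(-19) + (0)·(7) = 3
  c_6 = (-34)·(0) + (0)·(-19) + (-11)·(-18) + (14)·(3) + (10)·(-19) + (-6)·(7) = 8
Expand coordinatewise in base 3:
  c_1 = 4 = 1·3^0 + 1·3^1
  c_2 = 1 = 1·3^0
  c_3 = 4 = 1·3^0 + 1·3^1
  c_4 = 1 = 1·3^0
  c_5 = 3 = 0·3^0 + 1·3^1
  c_6 = 8 = 2·3^0 + 2·3^1
p-restricted factor λ_0 = (1, 1, 1, 1, 0, 2)
p-restricted factor λ_1 = (1, 0, 1, 0, 1, 2)

((1, 1, 1, 1, 0, 2), (1, 0, 1, 0, 1, 2))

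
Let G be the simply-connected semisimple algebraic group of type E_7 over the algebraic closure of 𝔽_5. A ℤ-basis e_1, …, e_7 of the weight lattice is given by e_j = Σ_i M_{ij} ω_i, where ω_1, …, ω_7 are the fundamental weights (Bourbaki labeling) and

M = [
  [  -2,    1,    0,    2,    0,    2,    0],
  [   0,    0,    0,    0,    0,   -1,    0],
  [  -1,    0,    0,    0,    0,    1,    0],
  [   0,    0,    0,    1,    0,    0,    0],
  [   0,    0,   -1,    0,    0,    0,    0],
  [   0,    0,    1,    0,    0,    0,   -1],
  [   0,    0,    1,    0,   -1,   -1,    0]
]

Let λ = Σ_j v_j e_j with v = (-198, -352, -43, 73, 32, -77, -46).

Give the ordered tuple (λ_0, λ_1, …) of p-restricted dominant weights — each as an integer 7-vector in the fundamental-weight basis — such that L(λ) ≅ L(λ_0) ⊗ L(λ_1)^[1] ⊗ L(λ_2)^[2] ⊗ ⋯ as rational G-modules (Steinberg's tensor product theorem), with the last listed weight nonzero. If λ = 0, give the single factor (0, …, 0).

Change of basis e → ω: c = M·v where v = (-198, -352, -43, 73, 32, -77, -46):
  c_1 = (-2)·(-198) + (1)·(-352) + (0)·(-43) + 2·73 + 0·32 + (2)·(-77) + (0)·(-46) = 36
  c_2 = (0)·(-198) + (0)·(-352) + (0)·(-43) + 0·73 + 0·32 + (-1)·(-77) + (0)·(-46) = 77
  c_3 = (-1)·(-198) + (0)·(-352) + (0)·(-43) + 0·73 + 0·32 + (1)·(-77) + (0)·(-46) = 121
  c_4 = (0)·(-198) + (0)·(-352) + (0)·(-43) + 1·73 + 0·32 + (0)·(-77) + (0)·(-46) = 73
  c_5 = (0)·(-198) + (0)·(-352) + (-1)·(-43) + 0·73 + 0·32 + (0)·(-77) + (0)·(-46) = 43
  c_6 = (0)·(-198) + (0)·(-352) + (1)·(-43) + 0·73 + 0·32 + (0)·(-77) + (-1)·(-46) = 3
  c_7 = (0)·(-198) + (0)·(-352) + (1)·(-43) + 0·73 + (-1)·(32) + (-1)·(-77) + (0)·(-46) = 2
p = 5; digits c_i = Σ_j d_{ij}·5^j, 0 ≤ d_{ij} < 5:
  c_1 = 36 = 1·5^0 + 2·5^1 + 1·5^2
  c_2 = 77 = 2·5^0 + 0·5^1 + 3·5^2
  c_3 = 121 = 1·5^0 + 4·5^1 + 4·5^2
  c_4 = 73 = 3·5^0 + 4·5^1 + 2·5^2
  c_5 = 43 = 3·5^0 + 3·5^1 + 1·5^2
  c_6 = 3 = 3·5^0
  c_7 = 2 = 2·5^0
p-restricted factor λ_0 = (1, 2, 1, 3, 3, 3, 2)
p-restricted factor λ_1 = (2, 0, 4, 4, 3, 0, 0)
p-restricted factor λ_2 = (1, 3, 4, 2, 1, 0, 0)

((1, 2, 1, 3, 3, 3, 2), (2, 0, 4, 4, 3, 0, 0), (1, 3, 4, 2, 1, 0, 0))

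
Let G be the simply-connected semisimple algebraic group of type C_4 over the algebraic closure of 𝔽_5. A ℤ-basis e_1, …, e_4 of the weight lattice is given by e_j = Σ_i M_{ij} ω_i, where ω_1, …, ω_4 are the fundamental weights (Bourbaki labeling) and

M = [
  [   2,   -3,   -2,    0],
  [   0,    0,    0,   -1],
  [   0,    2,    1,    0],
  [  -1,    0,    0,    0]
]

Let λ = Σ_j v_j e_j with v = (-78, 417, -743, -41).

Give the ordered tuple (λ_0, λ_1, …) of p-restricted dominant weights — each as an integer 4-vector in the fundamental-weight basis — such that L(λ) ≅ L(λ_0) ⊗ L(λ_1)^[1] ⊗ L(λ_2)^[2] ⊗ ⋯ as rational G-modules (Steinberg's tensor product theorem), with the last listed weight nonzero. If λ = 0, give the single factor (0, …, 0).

((4, 1, 1, 3), (0, 3, 3, 0), (3, 1, 3, 3))

Converting to the ω-basis (c_i = row i of M dotted with v = (-78, 417, -743, -41)):
  c_1 = 2*-78 + -3*417 + -2*-743 + 0*-41 = 79
  c_2 = 0*-78 + 0*417 + 0*-743 + -1*-41 = 41
  c_3 = 0*-78 + 2*417 + 1*-743 + 0*-41 = 91
  c_4 = -1*-78 + 0*417 + 0*-743 + 0*-41 = 78
Base-5 expansion of each c_i:
  c_1 = 79 = 4·5^0 + 0·5^1 + 3·5^2
  c_2 = 41 = 1·5^0 + 3·5^1 + 1·5^2
  c_3 = 91 = 1·5^0 + 3·5^1 + 3·5^2
  c_4 = 78 = 3·5^0 + 0·5^1 + 3·5^2
Factor λ_0 = (4, 1, 1, 3)
Factor λ_1 = (0, 3, 3, 0)
Factor λ_2 = (3, 1, 3, 3)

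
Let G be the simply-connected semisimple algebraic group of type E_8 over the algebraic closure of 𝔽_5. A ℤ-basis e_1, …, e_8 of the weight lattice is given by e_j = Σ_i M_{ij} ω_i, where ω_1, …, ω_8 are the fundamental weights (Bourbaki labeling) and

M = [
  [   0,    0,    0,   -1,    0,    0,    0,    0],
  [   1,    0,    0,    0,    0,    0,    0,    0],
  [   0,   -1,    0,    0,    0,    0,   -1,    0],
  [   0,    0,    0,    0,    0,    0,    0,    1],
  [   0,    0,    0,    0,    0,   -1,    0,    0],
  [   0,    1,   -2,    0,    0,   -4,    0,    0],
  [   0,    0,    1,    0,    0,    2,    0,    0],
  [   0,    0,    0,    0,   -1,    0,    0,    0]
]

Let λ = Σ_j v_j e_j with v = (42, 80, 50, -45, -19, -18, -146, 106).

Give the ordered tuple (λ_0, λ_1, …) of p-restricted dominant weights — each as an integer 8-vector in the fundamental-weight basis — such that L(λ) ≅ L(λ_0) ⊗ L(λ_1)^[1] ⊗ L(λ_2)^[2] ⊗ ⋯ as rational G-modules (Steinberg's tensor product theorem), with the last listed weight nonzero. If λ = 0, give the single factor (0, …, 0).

Converting to the ω-basis (c_i = row i of M dotted with v = (42, 80, 50, -45, -19, -18, -146, 106)):
  c_1 = 0·42 + 0·80 + 0·50 + (-1)·(-45) + (0)·(-19) + (0)·(-18) + (0)·(-146) + 0·106 = 45
  c_2 = 1·42 + 0·80 + 0·50 + (0)·(-45) + (0)·(-19) + (0)·(-18) + (0)·(-146) + 0·106 = 42
  c_3 = 0·42 + (-1)·(80) + 0·50 + (0)·(-45) + (0)·(-19) + (0)·(-18) + (-1)·(-146) + 0·106 = 66
  c_4 = 0·42 + 0·80 + 0·50 + (0)·(-45) + (0)·(-19) + (0)·(-18) + (0)·(-146) + 1·106 = 106
  c_5 = 0·42 + 0·80 + 0·50 + (0)·(-45) + (0)·(-19) + (-1)·(-18) + (0)·(-146) + 0·106 = 18
  c_6 = 0·42 + 1·80 + (-2)·(50) + (0)·(-45) + (0)·(-19) + (-4)·(-18) + (0)·(-146) + 0·106 = 52
  c_7 = 0·42 + 0·80 + 1·50 + (0)·(-45) + (0)·(-19) + (2)·(-18) + (0)·(-146) + 0·106 = 14
  c_8 = 0·42 + 0·80 + 0·50 + (0)·(-45) + (-1)·(-19) + (0)·(-18) + (0)·(-146) + 0·106 = 19
p = 5; digits c_i = Σ_j d_{ij}·5^j, 0 ≤ d_{ij} < 5:
  c_1 = 45 = 0·5^0 + 4·5^1 + 1·5^2
  c_2 = 42 = 2·5^0 + 3·5^1 + 1·5^2
  c_3 = 66 = 1·5^0 + 3·5^1 + 2·5^2
  c_4 = 106 = 1·5^0 + 1·5^1 + 4·5^2
  c_5 = 18 = 3·5^0 + 3·5^1
  c_6 = 52 = 2·5^0 + 0·5^1 + 2·5^2
  c_7 = 14 = 4·5^0 + 2·5^1
  c_8 = 19 = 4·5^0 + 3·5^1
Factor λ_0 = (0, 2, 1, 1, 3, 2, 4, 4)
Factor λ_1 = (4, 3, 3, 1, 3, 0, 2, 3)
Factor λ_2 = (1, 1, 2, 4, 0, 2, 0, 0)

((0, 2, 1, 1, 3, 2, 4, 4), (4, 3, 3, 1, 3, 0, 2, 3), (1, 1, 2, 4, 0, 2, 0, 0))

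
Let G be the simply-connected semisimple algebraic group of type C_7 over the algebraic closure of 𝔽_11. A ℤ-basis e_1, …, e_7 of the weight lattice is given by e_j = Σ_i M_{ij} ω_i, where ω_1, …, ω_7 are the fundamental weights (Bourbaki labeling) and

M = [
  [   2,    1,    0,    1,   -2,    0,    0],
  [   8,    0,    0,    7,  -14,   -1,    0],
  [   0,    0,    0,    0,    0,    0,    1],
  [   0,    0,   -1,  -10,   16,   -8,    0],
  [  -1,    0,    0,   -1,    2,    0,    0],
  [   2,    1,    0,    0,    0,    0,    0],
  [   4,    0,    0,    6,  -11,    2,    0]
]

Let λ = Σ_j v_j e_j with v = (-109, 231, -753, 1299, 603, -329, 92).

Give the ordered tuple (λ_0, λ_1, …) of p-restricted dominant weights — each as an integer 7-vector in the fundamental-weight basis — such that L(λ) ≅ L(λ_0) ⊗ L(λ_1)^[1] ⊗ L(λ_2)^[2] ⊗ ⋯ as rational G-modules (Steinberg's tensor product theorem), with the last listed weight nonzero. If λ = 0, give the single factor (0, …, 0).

Converting to the ω-basis (c_i = row i of M dotted with v = (-109, 231, -753, 1299, 603, -329, 92)):
  c_1 = (2)·(-109) + 1·231 + (0)·(-753) + 1·1299 + (-2)·(603) + (0)·(-329) + 0·92 = 106
  c_2 = (8)·(-109) + 0·231 + (0)·(-753) + 7·1299 + (-14)·(603) + (-1)·(-329) + 0·92 = 108
  c_3 = (0)·(-109) + 0·231 + (0)·(-753) + 0·1299 + 0·603 + (0)·(-329) + 1·92 = 92
  c_4 = (0)·(-109) + 0·231 + (-1)·(-753) + (-10)·(1299) + 16·603 + (-8)·(-329) + 0·92 = 43
  c_5 = (-1)·(-109) + 0·231 + (0)·(-753) + (-1)·(1299) + 2·603 + (0)·(-329) + 0·92 = 16
  c_6 = (2)·(-109) + 1·231 + (0)·(-753) + 0·1299 + 0·603 + (0)·(-329) + 0·92 = 13
  c_7 = (4)·(-109) + 0·231 + (0)·(-753) + 6·1299 + (-11)·(603) + (2)·(-329) + 0·92 = 67
Base-11 expansion of each c_i:
  c_1 = 106 = 7·11^0 + 9·11^1
  c_2 = 108 = 9·11^0 + 9·11^1
  c_3 = 92 = 4·11^0 + 8·11^1
  c_4 = 43 = 10·11^0 + 3·11^1
  c_5 = 16 = 5·11^0 + 1·11^1
  c_6 = 13 = 2·11^0 + 1·11^1
  c_7 = 67 = 1·11^0 + 6·11^1
Factor λ_0 = (7, 9, 4, 10, 5, 2, 1)
Factor λ_1 = (9, 9, 8, 3, 1, 1, 6)

((7, 9, 4, 10, 5, 2, 1), (9, 9, 8, 3, 1, 1, 6))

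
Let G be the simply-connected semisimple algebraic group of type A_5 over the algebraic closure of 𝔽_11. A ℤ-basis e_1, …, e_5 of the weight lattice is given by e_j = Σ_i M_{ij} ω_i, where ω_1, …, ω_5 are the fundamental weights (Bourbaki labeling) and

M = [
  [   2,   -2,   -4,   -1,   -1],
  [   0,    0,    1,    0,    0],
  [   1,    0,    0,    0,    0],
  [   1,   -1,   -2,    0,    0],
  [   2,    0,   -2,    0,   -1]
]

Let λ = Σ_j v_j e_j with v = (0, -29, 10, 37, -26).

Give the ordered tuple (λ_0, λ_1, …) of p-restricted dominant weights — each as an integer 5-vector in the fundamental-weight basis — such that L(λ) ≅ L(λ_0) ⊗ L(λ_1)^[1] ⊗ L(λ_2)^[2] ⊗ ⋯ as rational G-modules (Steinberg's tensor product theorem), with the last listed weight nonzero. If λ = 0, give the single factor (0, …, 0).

Change of basis e → ω: c = M·v where v = (0, -29, 10, 37, -26):
  c_1 = 2*0 + -2*-29 + -4*10 + -1*37 + -1*-26 = 7
  c_2 = 0*0 + 0*-29 + 1*10 + 0*37 + 0*-26 = 10
  c_3 = 1*0 + 0*-29 + 0*10 + 0*37 + 0*-26 = 0
  c_4 = 1*0 + -1*-29 + -2*10 + 0*37 + 0*-26 = 9
  c_5 = 2*0 + 0*-29 + -2*10 + 0*37 + -1*-26 = 6
Base-11 expansion of each c_i:
  c_1 = 7 = 7·11^0
  c_2 = 10 = 10·11^0
  c_3 = 0
  c_4 = 9 = 9·11^0
  c_5 = 6 = 6·11^0
λ_0 = (7, 10, 0, 9, 6)

((7, 10, 0, 9, 6),)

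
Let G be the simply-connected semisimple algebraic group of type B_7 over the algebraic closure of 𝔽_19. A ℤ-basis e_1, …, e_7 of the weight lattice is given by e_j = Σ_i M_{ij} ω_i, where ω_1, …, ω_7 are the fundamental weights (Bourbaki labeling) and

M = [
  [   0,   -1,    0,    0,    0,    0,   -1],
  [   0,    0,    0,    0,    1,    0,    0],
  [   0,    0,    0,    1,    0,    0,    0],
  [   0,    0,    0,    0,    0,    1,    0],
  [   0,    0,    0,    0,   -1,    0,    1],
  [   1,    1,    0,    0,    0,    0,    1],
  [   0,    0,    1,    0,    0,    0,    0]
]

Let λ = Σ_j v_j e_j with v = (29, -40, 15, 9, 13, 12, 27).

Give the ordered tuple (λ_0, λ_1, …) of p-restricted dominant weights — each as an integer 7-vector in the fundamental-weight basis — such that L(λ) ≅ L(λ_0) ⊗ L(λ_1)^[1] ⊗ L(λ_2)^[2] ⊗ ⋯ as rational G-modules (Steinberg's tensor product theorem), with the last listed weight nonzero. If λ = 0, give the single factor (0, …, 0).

Compute c_i = Σ_j M_{ij} v_j with v = (29, -40, 15, 9, 13, 12, 27):
  c_1 = (0)·(29) + (-1)·(-40) + (0)·(15) + (0)·(9) + (0)·(13) + (0)·(12) + (-1)·(27) = 13
  c_2 = (0)·(29) + (0)·(-40) + (0)·(15) + (0)·(9) + (1)·(13) + (0)·(12) + (0)·(27) = 13
  c_3 = (0)·(29) + (0)·(-40) + (0)·(15) + (1)·(9) + (0)·(13) + (0)·(12) + (0)·(27) = 9
  c_4 = (0)·(29) + (0)·(-40) + (0)·(15) + (0)·(9) + (0)·(13) + (1)·(12) + (0)·(27) = 12
  c_5 = (0)·(29) + (0)·(-40) + (0)·(15) + (0)·(9) + (-1)·(13) + (0)·(12) + (1)·(27) = 14
  c_6 = (1)·(29) + (1)·(-40) + (0)·(15) + (0)·(9) + (0)·(13) + (0)·(12) + (1)·(27) = 16
  c_7 = (0)·(29) + (0)·(-40) + (1)·(15) + (0)·(9) + (0)·(13) + (0)·(12) + (0)·(27) = 15
Writing each c_i in base p = 19:
  c_1 = 13 = 13·19^0
  c_2 = 13 = 13·19^0
  c_3 = 9 = 9·19^0
  c_4 = 12 = 12·19^0
  c_5 = 14 = 14·19^0
  c_6 = 16 = 16·19^0
  c_7 = 15 = 15·19^0
λ_0 = (13, 13, 9, 12, 14, 16, 15)

((13, 13, 9, 12, 14, 16, 15),)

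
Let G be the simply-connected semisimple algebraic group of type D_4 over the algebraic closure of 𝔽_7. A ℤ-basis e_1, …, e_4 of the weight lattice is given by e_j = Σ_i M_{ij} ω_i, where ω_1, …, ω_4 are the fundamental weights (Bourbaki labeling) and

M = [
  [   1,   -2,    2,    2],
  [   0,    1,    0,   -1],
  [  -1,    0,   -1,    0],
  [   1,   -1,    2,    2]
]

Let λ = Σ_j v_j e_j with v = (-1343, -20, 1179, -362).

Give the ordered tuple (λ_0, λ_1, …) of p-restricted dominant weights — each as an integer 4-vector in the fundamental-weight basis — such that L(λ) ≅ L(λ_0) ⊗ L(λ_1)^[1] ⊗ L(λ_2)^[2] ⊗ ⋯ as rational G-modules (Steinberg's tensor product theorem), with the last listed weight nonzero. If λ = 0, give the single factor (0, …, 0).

Compute c_i = Σ_j M_{ij} v_j with v = (-1343, -20, 1179, -362):
  c_1 = (1)·(-1343) + (-2)·(-20) + 2·1179 + (2)·(-362) = 331
  c_2 = (0)·(-1343) + (1)·(-20) + 0·1179 + (-1)·(-362) = 342
  c_3 = (-1)·(-1343) + (0)·(-20) + (-1)·(1179) + (0)·(-362) = 164
  c_4 = (1)·(-1343) + (-1)·(-20) + 2·1179 + (2)·(-362) = 311
Writing each c_i in base p = 7:
  c_1 = 331 = 2·7^0 + 5·7^1 + 6·7^2
  c_2 = 342 = 6·7^0 + 6·7^1 + 6·7^2
  c_3 = 164 = 3·7^0 + 2·7^1 + 3·7^2
  c_4 = 311 = 3·7^0 + 2·7^1 + 6·7^2
Factor λ_0 = (2, 6, 3, 3)
Factor λ_1 = (5, 6, 2, 2)
Factor λ_2 = (6, 6, 3, 6)

((2, 6, 3, 3), (5, 6, 2, 2), (6, 6, 3, 6))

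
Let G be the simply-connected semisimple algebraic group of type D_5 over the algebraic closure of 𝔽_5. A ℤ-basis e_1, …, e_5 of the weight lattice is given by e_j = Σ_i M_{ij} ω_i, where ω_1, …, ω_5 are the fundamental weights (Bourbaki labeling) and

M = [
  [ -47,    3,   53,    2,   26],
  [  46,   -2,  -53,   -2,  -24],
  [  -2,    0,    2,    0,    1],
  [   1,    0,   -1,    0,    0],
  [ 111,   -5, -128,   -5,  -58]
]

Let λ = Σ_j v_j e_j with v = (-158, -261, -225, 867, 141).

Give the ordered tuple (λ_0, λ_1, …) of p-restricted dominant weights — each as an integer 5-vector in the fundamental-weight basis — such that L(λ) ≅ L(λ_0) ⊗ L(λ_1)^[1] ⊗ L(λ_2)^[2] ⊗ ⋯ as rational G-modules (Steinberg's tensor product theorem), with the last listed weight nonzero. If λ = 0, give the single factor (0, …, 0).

Compute c_i = Σ_j M_{ij} v_j with v = (-158, -261, -225, 867, 141):
  c_1 = (-47)·(-158) + (3)·(-261) + (53)·(-225) + 2·867 + 26·141 = 118
  c_2 = (46)·(-158) + (-2)·(-261) + (-53)·(-225) + (-2)·(867) + (-24)·(141) = 61
  c_3 = (-2)·(-158) + (0)·(-261) + (2)·(-225) + 0·867 + 1·141 = 7
  c_4 = (1)·(-158) + (0)·(-261) + (-1)·(-225) + 0·867 + 0·141 = 67
  c_5 = (111)·(-158) + (-5)·(-261) + (-128)·(-225) + (-5)·(867) + (-58)·(141) = 54
Expand coordinatewise in base 5:
  c_1 = 118 = 3·5^0 + 3·5^1 + 4·5^2
  c_2 = 61 = 1·5^0 + 2·5^1 + 2·5^2
  c_3 = 7 = 2·5^0 + 1·5^1
  c_4 = 67 = 2·5^0 + 3·5^1 + 2·5^2
  c_5 = 54 = 4·5^0 + 0·5^1 + 2·5^2
p-restricted factor λ_0 = (3, 1, 2, 2, 4)
p-restricted factor λ_1 = (3, 2, 1, 3, 0)
p-restricted factor λ_2 = (4, 2, 0, 2, 2)

((3, 1, 2, 2, 4), (3, 2, 1, 3, 0), (4, 2, 0, 2, 2))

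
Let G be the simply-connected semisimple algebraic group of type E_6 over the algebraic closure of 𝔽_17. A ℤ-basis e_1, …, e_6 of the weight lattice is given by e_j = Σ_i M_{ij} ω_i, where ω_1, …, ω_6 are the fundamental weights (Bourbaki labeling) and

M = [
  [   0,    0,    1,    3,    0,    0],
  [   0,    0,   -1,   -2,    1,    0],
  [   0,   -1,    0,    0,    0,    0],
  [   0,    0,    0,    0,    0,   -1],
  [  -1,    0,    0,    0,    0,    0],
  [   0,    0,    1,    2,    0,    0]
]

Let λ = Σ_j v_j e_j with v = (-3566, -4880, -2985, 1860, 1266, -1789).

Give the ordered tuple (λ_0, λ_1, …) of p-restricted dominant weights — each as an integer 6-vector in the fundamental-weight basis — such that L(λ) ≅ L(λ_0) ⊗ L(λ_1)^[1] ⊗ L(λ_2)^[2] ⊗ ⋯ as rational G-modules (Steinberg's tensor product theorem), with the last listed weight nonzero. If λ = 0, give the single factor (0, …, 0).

Change of basis e → ω: c = M·v where v = (-3566, -4880, -2985, 1860, 1266, -1789):
  c_1 = (0)·(-3566) + (0)·(-4880) + (1)·(-2985) + (3)·(1860) + (0)·(1266) + (0)·(-1789) = 2595
  c_2 = (0)·(-3566) + (0)·(-4880) + (-1)·(-2985) + (-2)·(1860) + (1)·(1266) + (0)·(-1789) = 531
  c_3 = (0)·(-3566) + (-1)·(-4880) + (0)·(-2985) + (0)·(1860) + (0)·(1266) + (0)·(-1789) = 4880
  c_4 = (0)·(-3566) + (0)·(-4880) + (0)·(-2985) + (0)·(1860) + (0)·(1266) + (-1)·(-1789) = 1789
  c_5 = (-1)·(-3566) + (0)·(-4880) + (0)·(-2985) + (0)·(1860) + (0)·(1266) + (0)·(-1789) = 3566
  c_6 = (0)·(-3566) + (0)·(-4880) + (1)·(-2985) + (2)·(1860) + (0)·(1266) + (0)·(-1789) = 735
Expand coordinatewise in base 17:
  c_1 = 2595 = 11·17^0 + 16·17^1 + 8·17^2
  c_2 = 531 = 4·17^0 + 14·17^1 + 1·17^2
  c_3 = 4880 = 1·17^0 + 15·17^1 + 16·17^2
  c_4 = 1789 = 4·17^0 + 3·17^1 + 6·17^2
  c_5 = 3566 = 13·17^0 + 5·17^1 + 12·17^2
  c_6 = 735 = 4·17^0 + 9·17^1 + 2·17^2
λ_0 = (11, 4, 1, 4, 13, 4)
λ_1 = (16, 14, 15, 3, 5, 9)
λ_2 = (8, 1, 16, 6, 12, 2)

((11, 4, 1, 4, 13, 4), (16, 14, 15, 3, 5, 9), (8, 1, 16, 6, 12, 2))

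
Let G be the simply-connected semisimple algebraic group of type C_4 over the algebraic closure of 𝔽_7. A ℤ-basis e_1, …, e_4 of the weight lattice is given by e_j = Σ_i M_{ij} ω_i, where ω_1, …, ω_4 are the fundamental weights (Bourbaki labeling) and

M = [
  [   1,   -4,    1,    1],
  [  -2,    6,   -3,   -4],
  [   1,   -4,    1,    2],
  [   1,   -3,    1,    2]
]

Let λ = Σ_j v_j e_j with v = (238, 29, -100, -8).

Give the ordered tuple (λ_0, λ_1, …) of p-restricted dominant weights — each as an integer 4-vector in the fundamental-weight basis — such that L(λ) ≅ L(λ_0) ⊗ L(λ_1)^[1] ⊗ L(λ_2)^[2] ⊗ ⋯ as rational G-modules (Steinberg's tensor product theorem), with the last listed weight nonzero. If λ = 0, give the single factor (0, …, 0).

Compute c_i = Σ_j M_{ij} v_j with v = (238, 29, -100, -8):
  c_1 = 1·238 + (-4)·(29) + (1)·(-100) + (1)·(-8) = 14
  c_2 = (-2)·(238) + 6·29 + (-3)·(-100) + (-4)·(-8) = 30
  c_3 = 1·238 + (-4)·(29) + (1)·(-100) + (2)·(-8) = 6
  c_4 = 1·238 + (-3)·(29) + (1)·(-100) + (2)·(-8) = 35
Writing each c_i in base p = 7:
  c_1 = 14 = 0·7^0 + 2·7^1
  c_2 = 30 = 2·7^0 + 4·7^1
  c_3 = 6 = 6·7^0
  c_4 = 35 = 0·7^0 + 5·7^1
Factor λ_0 = (0, 2, 6, 0)
Factor λ_1 = (2, 4, 0, 5)

((0, 2, 6, 0), (2, 4, 0, 5))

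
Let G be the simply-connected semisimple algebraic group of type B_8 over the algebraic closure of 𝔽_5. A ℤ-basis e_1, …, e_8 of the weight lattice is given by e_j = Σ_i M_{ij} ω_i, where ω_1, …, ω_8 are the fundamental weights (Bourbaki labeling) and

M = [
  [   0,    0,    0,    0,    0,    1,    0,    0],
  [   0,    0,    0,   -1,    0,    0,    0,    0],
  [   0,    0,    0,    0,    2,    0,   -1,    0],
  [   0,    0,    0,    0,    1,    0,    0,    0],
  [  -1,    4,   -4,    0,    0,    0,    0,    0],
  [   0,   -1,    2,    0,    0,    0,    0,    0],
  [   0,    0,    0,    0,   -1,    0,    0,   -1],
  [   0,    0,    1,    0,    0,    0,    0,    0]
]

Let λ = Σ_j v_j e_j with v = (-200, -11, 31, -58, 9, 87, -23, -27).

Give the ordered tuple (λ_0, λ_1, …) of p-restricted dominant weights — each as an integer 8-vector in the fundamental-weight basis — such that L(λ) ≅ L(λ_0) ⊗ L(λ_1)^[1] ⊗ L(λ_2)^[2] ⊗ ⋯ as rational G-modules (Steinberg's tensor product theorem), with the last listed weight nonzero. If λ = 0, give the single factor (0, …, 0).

((2, 3, 1, 4, 2, 3, 3, 1), (2, 1, 3, 1, 1, 4, 3, 1), (3, 2, 1, 0, 1, 2, 0, 1))

Converting to the ω-basis (c_i = row i of M dotted with v = (-200, -11, 31, -58, 9, 87, -23, -27)):
  c_1 = (0)·(-200) + (0)·(-11) + (0)·(31) + (0)·(-58) + (0)·(9) + (1)·(87) + (0)·(-23) + (0)·(-27) = 87
  c_2 = (0)·(-200) + (0)·(-11) + (0)·(31) + (-1)·(-58) + (0)·(9) + (0)·(87) + (0)·(-23) + (0)·(-27) = 58
  c_3 = (0)·(-200) + (0)·(-11) + (0)·(31) + (0)·(-58) + (2)·(9) + (0)·(87) + (-1)·(-23) + (0)·(-27) = 41
  c_4 = (0)·(-200) + (0)·(-11) + (0)·(31) + (0)·(-58) + (1)·(9) + (0)·(87) + (0)·(-23) + (0)·(-27) = 9
  c_5 = (-1)·(-200) + (4)·(-11) + (-4)·(31) + (0)·(-58) + (0)·(9) + (0)·(87) + (0)·(-23) + (0)·(-27) = 32
  c_6 = (0)·(-200) + (-1)·(-11) + (2)·(31) + (0)·(-58) + (0)·(9) + (0)·(87) + (0)·(-23) + (0)·(-27) = 73
  c_7 = (0)·(-200) + (0)·(-11) + (0)·(31) + (0)·(-58) + (-1)·(9) + (0)·(87) + (0)·(-23) + (-1)·(-27) = 18
  c_8 = (0)·(-200) + (0)·(-11) + (1)·(31) + (0)·(-58) + (0)·(9) + (0)·(87) + (0)·(-23) + (0)·(-27) = 31
Expand coordinatewise in base 5:
  c_1 = 87 = 2·5^0 + 2·5^1 + 3·5^2
  c_2 = 58 = 3·5^0 + 1·5^1 + 2·5^2
  c_3 = 41 = 1·5^0 + 3·5^1 + 1·5^2
  c_4 = 9 = 4·5^0 + 1·5^1
  c_5 = 32 = 2·5^0 + 1·5^1 + 1·5^2
  c_6 = 73 = 3·5^0 + 4·5^1 + 2·5^2
  c_7 = 18 = 3·5^0 + 3·5^1
  c_8 = 31 = 1·5^0 + 1·5^1 + 1·5^2
Factor λ_0 = (2, 3, 1, 4, 2, 3, 3, 1)
Factor λ_1 = (2, 1, 3, 1, 1, 4, 3, 1)
Factor λ_2 = (3, 2, 1, 0, 1, 2, 0, 1)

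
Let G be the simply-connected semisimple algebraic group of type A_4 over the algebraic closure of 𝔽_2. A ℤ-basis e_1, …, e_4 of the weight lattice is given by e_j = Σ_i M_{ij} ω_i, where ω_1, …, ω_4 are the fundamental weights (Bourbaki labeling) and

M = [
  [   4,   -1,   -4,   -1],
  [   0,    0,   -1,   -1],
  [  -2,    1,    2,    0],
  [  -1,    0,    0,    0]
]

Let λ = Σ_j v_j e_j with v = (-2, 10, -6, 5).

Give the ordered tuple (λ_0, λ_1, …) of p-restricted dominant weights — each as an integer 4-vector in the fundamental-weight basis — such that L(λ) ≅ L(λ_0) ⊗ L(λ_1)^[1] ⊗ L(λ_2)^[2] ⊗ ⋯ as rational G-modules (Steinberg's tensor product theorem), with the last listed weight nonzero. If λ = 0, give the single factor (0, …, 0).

Change of basis e → ω: c = M·v where v = (-2, 10, -6, 5):
  c_1 = 4*-2 + -1*10 + -4*-6 + -1*5 = 1
  c_2 = 0*-2 + 0*10 + -1*-6 + -1*5 = 1
  c_3 = -2*-2 + 1*10 + 2*-6 + 0*5 = 2
  c_4 = -1*-2 + 0*10 + 0*-6 + 0*5 = 2
Base-2 expansion of each c_i:
  c_1 = 1 = 1·2^0
  c_2 = 1 = 1·2^0
  c_3 = 2 = 0·2^0 + 1·2^1
  c_4 = 2 = 0·2^0 + 1·2^1
p-restricted factor λ_0 = (1, 1, 0, 0)
p-restricted factor λ_1 = (0, 0, 1, 1)

((1, 1, 0, 0), (0, 0, 1, 1))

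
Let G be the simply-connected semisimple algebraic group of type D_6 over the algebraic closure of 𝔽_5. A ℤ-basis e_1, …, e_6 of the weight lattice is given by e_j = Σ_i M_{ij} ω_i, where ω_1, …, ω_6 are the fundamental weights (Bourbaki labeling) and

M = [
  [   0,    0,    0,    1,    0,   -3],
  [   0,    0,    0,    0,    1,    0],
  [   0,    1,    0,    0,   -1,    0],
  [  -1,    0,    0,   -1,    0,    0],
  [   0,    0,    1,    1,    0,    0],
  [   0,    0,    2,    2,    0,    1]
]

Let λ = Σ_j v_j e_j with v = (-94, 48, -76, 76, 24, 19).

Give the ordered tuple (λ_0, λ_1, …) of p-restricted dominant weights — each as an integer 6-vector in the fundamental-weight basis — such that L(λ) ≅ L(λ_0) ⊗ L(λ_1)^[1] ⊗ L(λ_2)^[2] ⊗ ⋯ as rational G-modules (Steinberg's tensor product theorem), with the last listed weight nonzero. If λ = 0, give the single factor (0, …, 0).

Change of basis e → ω: c = M·v where v = (-94, 48, -76, 76, 24, 19):
  c_1 = (0)·(-94) + 0·48 + (0)·(-76) + 1·76 + 0·24 + (-3)·(19) = 19
  c_2 = (0)·(-94) + 0·48 + (0)·(-76) + 0·76 + 1·24 + 0·19 = 24
  c_3 = (0)·(-94) + 1·48 + (0)·(-76) + 0·76 + (-1)·(24) + 0·19 = 24
  c_4 = (-1)·(-94) + 0·48 + (0)·(-76) + (-1)·(76) + 0·24 + 0·19 = 18
  c_5 = (0)·(-94) + 0·48 + (1)·(-76) + 1·76 + 0·24 + 0·19 = 0
  c_6 = (0)·(-94) + 0·48 + (2)·(-76) + 2·76 + 0·24 + 1·19 = 19
Base-5 expansion of each c_i:
  c_1 = 19 = 4·5^0 + 3·5^1
  c_2 = 24 = 4·5^0 + 4·5^1
  c_3 = 24 = 4·5^0 + 4·5^1
  c_4 = 18 = 3·5^0 + 3·5^1
  c_5 = 0
  c_6 = 19 = 4·5^0 + 3·5^1
p-restricted factor λ_0 = (4, 4, 4, 3, 0, 4)
p-restricted factor λ_1 = (3, 4, 4, 3, 0, 3)

((4, 4, 4, 3, 0, 4), (3, 4, 4, 3, 0, 3))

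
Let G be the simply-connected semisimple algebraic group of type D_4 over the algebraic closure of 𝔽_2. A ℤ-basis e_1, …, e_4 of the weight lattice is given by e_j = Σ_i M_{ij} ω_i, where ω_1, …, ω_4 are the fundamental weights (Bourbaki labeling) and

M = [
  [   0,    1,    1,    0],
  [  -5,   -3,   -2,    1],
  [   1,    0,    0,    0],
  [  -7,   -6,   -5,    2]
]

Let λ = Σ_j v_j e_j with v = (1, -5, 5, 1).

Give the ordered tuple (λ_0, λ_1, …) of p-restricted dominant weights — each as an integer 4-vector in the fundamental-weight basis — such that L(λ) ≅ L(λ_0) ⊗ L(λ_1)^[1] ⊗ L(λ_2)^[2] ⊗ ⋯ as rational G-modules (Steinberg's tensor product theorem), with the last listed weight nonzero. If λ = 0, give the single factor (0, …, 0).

In the fundamental-weight basis, λ has coordinates c = M·v (v = (1, -5, 5, 1)):
  c_1 = 0·1 + (1)·(-5) + 1·5 + 0·1 = 0
  c_2 = (-5)·(1) + (-3)·(-5) + (-2)·(5) + 1·1 = 1
  c_3 = 1·1 + (0)·(-5) + 0·5 + 0·1 = 1
  c_4 = (-7)·(1) + (-6)·(-5) + (-5)·(5) + 2·1 = 0
Writing each c_i in base p = 2:
  c_1 = 0
  c_2 = 1 = 1·2^0
  c_3 = 1 = 1·2^0
  c_4 = 0
p-restricted factor λ_0 = (0, 1, 1, 0)

((0, 1, 1, 0),)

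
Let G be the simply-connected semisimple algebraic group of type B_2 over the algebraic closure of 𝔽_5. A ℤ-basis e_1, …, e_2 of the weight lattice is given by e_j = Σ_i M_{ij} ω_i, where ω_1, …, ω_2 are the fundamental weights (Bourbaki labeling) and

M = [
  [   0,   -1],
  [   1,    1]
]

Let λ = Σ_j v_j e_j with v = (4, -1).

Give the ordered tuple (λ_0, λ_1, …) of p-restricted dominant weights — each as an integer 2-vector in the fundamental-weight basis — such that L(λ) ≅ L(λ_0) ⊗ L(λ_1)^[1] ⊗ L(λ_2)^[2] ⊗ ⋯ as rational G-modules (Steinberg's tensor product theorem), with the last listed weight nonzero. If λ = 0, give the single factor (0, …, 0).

Compute c_i = Σ_j M_{ij} v_j with v = (4, -1):
  c_1 = 0·4 + (-1)·(-1) = 1
  c_2 = 1·4 + (1)·(-1) = 3
Base-5 expansion of each c_i:
  c_1 = 1 = 1·5^0
  c_2 = 3 = 3·5^0
p-restricted factor λ_0 = (1, 3)

((1, 3),)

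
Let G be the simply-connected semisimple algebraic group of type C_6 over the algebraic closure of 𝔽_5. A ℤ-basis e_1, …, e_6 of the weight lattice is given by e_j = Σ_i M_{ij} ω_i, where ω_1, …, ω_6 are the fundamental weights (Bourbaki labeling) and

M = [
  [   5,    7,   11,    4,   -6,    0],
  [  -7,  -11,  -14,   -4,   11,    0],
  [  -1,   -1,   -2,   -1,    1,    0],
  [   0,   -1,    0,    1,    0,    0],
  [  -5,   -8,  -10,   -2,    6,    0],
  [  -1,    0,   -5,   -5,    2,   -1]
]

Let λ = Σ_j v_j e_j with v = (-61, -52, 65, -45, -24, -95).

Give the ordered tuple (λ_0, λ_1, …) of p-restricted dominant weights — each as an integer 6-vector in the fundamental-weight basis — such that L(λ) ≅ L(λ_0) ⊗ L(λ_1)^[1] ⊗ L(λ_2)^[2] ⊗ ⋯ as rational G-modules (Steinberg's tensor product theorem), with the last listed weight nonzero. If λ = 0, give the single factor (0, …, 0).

((0, 0, 4, 2, 2, 3), (2, 1, 0, 1, 3, 1))

Change of basis e → ω: c = M·v where v = (-61, -52, 65, -45, -24, -95):
  c_1 = (5)·(-61) + (7)·(-52) + 11·65 + (4)·(-45) + (-6)·(-24) + (0)·(-95) = 10
  c_2 = (-7)·(-61) + (-11)·(-52) + (-14)·(65) + (-4)·(-45) + (11)·(-24) + (0)·(-95) = 5
  c_3 = (-1)·(-61) + (-1)·(-52) + (-2)·(65) + (-1)·(-45) + (1)·(-24) + (0)·(-95) = 4
  c_4 = (0)·(-61) + (-1)·(-52) + 0·65 + (1)·(-45) + (0)·(-24) + (0)·(-95) = 7
  c_5 = (-5)·(-61) + (-8)·(-52) + (-10)·(65) + (-2)·(-45) + (6)·(-24) + (0)·(-95) = 17
  c_6 = (-1)·(-61) + (0)·(-52) + (-5)·(65) + (-5)·(-45) + (2)·(-24) + (-1)·(-95) = 8
p = 5; digits c_i = Σ_j d_{ij}·5^j, 0 ≤ d_{ij} < 5:
  c_1 = 10 = 0·5^0 + 2·5^1
  c_2 = 5 = 0·5^0 + 1·5^1
  c_3 = 4 = 4·5^0
  c_4 = 7 = 2·5^0 + 1·5^1
  c_5 = 17 = 2·5^0 + 3·5^1
  c_6 = 8 = 3·5^0 + 1·5^1
p-restricted factor λ_0 = (0, 0, 4, 2, 2, 3)
p-restricted factor λ_1 = (2, 1, 0, 1, 3, 1)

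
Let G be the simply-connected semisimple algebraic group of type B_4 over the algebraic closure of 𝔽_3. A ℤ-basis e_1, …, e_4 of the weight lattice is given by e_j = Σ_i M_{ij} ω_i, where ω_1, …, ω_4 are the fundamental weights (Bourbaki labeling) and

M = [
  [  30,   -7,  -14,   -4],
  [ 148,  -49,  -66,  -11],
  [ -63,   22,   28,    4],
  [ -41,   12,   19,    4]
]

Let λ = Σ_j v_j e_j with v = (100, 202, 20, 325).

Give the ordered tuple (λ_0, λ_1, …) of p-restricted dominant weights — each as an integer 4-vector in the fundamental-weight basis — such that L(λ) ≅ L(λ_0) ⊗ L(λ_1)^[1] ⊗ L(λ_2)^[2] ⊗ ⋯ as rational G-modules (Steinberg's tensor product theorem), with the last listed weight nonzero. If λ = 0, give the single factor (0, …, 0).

Converting to the ω-basis (c_i = row i of M dotted with v = (100, 202, 20, 325)):
  c_1 = 30·100 + (-7)·(202) + (-14)·(20) + (-4)·(325) = 6
  c_2 = 148·100 + (-49)·(202) + (-66)·(20) + (-11)·(325) = 7
  c_3 = (-63)·(100) + 22·202 + 28·20 + 4·325 = 4
  c_4 = (-41)·(100) + 12·202 + 19·20 + 4·325 = 4
Base-3 expansion of each c_i:
  c_1 = 6 = 0·3^0 + 2·3^1
  c_2 = 7 = 1·3^0 + 2·3^1
  c_3 = 4 = 1·3^0 + 1·3^1
  c_4 = 4 = 1·3^0 + 1·3^1
λ_0 = (0, 1, 1, 1)
λ_1 = (2, 2, 1, 1)

((0, 1, 1, 1), (2, 2, 1, 1))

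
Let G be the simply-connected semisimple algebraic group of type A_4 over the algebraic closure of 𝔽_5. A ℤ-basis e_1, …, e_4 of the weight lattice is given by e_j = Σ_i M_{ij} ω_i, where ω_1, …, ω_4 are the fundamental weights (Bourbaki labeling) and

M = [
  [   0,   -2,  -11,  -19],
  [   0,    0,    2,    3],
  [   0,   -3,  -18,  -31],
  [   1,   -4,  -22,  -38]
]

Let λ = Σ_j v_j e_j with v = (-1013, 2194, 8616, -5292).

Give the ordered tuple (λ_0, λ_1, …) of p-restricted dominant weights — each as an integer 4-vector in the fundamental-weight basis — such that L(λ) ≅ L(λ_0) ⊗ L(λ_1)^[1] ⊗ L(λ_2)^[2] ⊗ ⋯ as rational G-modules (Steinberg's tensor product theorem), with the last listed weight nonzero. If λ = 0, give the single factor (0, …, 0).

Compute c_i = Σ_j M_{ij} v_j with v = (-1013, 2194, 8616, -5292):
  c_1 = (0)·(-1013) + (-2)·(2194) + (-11)·(8616) + (-19)·(-5292) = 1384
  c_2 = (0)·(-1013) + 0·2194 + 2·8616 + (3)·(-5292) = 1356
  c_3 = (0)·(-1013) + (-3)·(2194) + (-18)·(8616) + (-31)·(-5292) = 2382
  c_4 = (1)·(-1013) + (-4)·(2194) + (-22)·(8616) + (-38)·(-5292) = 1755
Base-5 expansion of each c_i:
  c_1 = 1384 = 4·5^0 + 1·5^1 + 0·5^2 + 1·5^3 + 2·5^4
  c_2 = 1356 = 1·5^0 + 1·5^1 + 4·5^2 + 0·5^3 + 2·5^4
  c_3 = 2382 = 2·5^0 + 1·5^1 + 0·5^2 + 4·5^3 + 3·5^4
  c_4 = 1755 = 0·5^0 + 1·5^1 + 0·5^2 + 4·5^3 + 2·5^4
p-restricted factor λ_0 = (4, 1, 2, 0)
p-restricted factor λ_1 = (1, 1, 1, 1)
p-restricted factor λ_2 = (0, 4, 0, 0)
p-restricted factor λ_3 = (1, 0, 4, 4)
p-restricted factor λ_4 = (2, 2, 3, 2)

((4, 1, 2, 0), (1, 1, 1, 1), (0, 4, 0, 0), (1, 0, 4, 4), (2, 2, 3, 2))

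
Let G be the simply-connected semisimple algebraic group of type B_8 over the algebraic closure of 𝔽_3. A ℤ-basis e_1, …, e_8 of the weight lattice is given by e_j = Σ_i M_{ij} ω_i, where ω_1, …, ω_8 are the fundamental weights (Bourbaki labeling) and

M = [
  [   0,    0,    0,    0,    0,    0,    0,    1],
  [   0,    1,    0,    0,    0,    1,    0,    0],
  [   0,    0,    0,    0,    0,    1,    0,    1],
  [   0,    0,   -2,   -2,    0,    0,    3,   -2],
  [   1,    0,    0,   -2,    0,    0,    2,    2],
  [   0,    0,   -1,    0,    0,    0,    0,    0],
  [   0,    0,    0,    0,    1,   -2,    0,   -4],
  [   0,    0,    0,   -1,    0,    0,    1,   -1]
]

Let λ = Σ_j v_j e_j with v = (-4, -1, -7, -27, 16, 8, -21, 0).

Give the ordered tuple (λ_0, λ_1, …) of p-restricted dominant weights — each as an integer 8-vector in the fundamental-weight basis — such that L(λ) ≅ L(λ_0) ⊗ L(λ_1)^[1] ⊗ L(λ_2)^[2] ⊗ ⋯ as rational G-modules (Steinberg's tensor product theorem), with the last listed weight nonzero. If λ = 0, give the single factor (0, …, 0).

((0, 1, 2, 2, 2, 1, 0, 0), (0, 2, 2, 1, 2, 2, 0, 2))

In the fundamental-weight basis, λ has coordinates c = M·v (v = (-4, -1, -7, -27, 16, 8, -21, 0)):
  c_1 = (0)·(-4) + (0)·(-1) + (0)·(-7) + (0)·(-27) + (0)·(16) + (0)·(8) + (0)·(-21) + (1)·(0) = 0
  c_2 = (0)·(-4) + (1)·(-1) + (0)·(-7) + (0)·(-27) + (0)·(16) + (1)·(8) + (0)·(-21) + (0)·(0) = 7
  c_3 = (0)·(-4) + (0)·(-1) + (0)·(-7) + (0)·(-27) + (0)·(16) + (1)·(8) + (0)·(-21) + (1)·(0) = 8
  c_4 = (0)·(-4) + (0)·(-1) + (-2)·(-7) + (-2)·(-27) + (0)·(16) + (0)·(8) + (3)·(-21) + (-2)·(0) = 5
  c_5 = (1)·(-4) + (0)·(-1) + (0)·(-7) + (-2)·(-27) + (0)·(16) + (0)·(8) + (2)·(-21) + (2)·(0) = 8
  c_6 = (0)·(-4) + (0)·(-1) + (-1)·(-7) + (0)·(-27) + (0)·(16) + (0)·(8) + (0)·(-21) + (0)·(0) = 7
  c_7 = (0)·(-4) + (0)·(-1) + (0)·(-7) + (0)·(-27) + (1)·(16) + (-2)·(8) + (0)·(-21) + (-4)·(0) = 0
  c_8 = (0)·(-4) + (0)·(-1) + (0)·(-7) + (-1)·(-27) + (0)·(16) + (0)·(8) + (1)·(-21) + (-1)·(0) = 6
Writing each c_i in base p = 3:
  c_1 = 0
  c_2 = 7 = 1·3^0 + 2·3^1
  c_3 = 8 = 2·3^0 + 2·3^1
  c_4 = 5 = 2·3^0 + 1·3^1
  c_5 = 8 = 2·3^0 + 2·3^1
  c_6 = 7 = 1·3^0 + 2·3^1
  c_7 = 0
  c_8 = 6 = 0·3^0 + 2·3^1
p-restricted factor λ_0 = (0, 1, 2, 2, 2, 1, 0, 0)
p-restricted factor λ_1 = (0, 2, 2, 1, 2, 2, 0, 2)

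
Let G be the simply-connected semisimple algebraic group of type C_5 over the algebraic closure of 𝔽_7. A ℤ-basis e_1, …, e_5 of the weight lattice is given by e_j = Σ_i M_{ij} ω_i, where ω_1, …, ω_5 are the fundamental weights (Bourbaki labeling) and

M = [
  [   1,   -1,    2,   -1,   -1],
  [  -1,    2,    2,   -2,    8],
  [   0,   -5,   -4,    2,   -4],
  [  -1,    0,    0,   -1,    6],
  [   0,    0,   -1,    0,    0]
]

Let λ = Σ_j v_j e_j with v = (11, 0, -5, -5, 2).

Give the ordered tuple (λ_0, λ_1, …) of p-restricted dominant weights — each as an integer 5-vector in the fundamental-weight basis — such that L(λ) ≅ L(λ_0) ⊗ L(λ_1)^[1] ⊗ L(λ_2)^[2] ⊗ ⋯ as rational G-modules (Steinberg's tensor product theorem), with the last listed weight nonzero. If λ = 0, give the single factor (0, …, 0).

In the fundamental-weight basis, λ has coordinates c = M·v (v = (11, 0, -5, -5, 2)):
  c_1 = (1)·(11) + (-1)·(0) + (2)·(-5) + (-1)·(-5) + (-1)·(2) = 4
  c_2 = (-1)·(11) + (2)·(0) + (2)·(-5) + (-2)·(-5) + (8)·(2) = 5
  c_3 = (0)·(11) + (-5)·(0) + (-4)·(-5) + (2)·(-5) + (-4)·(2) = 2
  c_4 = (-1)·(11) + (0)·(0) + (0)·(-5) + (-1)·(-5) + (6)·(2) = 6
  c_5 = (0)·(11) + (0)·(0) + (-1)·(-5) + (0)·(-5) + (0)·(2) = 5
Writing each c_i in base p = 7:
  c_1 = 4 = 4·7^0
  c_2 = 5 = 5·7^0
  c_3 = 2 = 2·7^0
  c_4 = 6 = 6·7^0
  c_5 = 5 = 5·7^0
p-restricted factor λ_0 = (4, 5, 2, 6, 5)

((4, 5, 2, 6, 5),)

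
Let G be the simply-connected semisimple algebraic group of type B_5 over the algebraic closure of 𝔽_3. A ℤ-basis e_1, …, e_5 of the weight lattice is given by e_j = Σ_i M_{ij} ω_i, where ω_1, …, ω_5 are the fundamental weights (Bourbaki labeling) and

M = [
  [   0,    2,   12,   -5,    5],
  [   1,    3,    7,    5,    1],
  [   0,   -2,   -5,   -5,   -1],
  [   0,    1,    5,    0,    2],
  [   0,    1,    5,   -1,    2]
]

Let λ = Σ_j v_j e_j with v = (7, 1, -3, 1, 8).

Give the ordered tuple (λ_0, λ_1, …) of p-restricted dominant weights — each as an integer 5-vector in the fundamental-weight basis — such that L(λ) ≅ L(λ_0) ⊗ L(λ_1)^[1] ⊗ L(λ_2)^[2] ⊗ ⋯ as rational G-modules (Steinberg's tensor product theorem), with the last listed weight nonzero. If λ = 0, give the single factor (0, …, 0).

Change of basis e → ω: c = M·v where v = (7, 1, -3, 1, 8):
  c_1 = (0)·(7) + (2)·(1) + (12)·(-3) + (-5)·(1) + (5)·(8) = 1
  c_2 = (1)·(7) + (3)·(1) + (7)·(-3) + (5)·(1) + (1)·(8) = 2
  c_3 = (0)·(7) + (-2)·(1) + (-5)·(-3) + (-5)·(1) + (-1)·(8) = 0
  c_4 = (0)·(7) + (1)·(1) + (5)·(-3) + (0)·(1) + (2)·(8) = 2
  c_5 = (0)·(7) + (1)·(1) + (5)·(-3) + (-1)·(1) + (2)·(8) = 1
Expand coordinatewise in base 3:
  c_1 = 1 = 1·3^0
  c_2 = 2 = 2·3^0
  c_3 = 0
  c_4 = 2 = 2·3^0
  c_5 = 1 = 1·3^0
λ_0 = (1, 2, 0, 2, 1)

((1, 2, 0, 2, 1),)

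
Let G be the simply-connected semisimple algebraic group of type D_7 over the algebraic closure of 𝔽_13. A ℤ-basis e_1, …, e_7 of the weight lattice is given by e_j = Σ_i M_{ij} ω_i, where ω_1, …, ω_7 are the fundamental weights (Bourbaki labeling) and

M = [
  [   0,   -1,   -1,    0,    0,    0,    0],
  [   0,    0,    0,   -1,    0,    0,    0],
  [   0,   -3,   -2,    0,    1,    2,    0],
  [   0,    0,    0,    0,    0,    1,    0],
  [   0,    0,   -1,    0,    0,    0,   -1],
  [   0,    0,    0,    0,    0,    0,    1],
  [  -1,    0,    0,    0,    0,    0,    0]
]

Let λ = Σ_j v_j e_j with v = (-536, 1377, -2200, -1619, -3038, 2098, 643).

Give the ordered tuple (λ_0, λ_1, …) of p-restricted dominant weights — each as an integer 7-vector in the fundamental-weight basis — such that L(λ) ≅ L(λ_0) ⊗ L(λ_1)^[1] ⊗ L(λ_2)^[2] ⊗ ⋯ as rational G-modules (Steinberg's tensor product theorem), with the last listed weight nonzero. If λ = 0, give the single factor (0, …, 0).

Converting to the ω-basis (c_i = row i of M dotted with v = (-536, 1377, -2200, -1619, -3038, 2098, 643)):
  c_1 = (0)·(-536) + (-1)·(1377) + (-1)·(-2200) + (0)·(-1619) + (0)·(-3038) + 0·2098 + 0·643 = 823
  c_2 = (0)·(-536) + 0·1377 + (0)·(-2200) + (-1)·(-1619) + (0)·(-3038) + 0·2098 + 0·643 = 1619
  c_3 = (0)·(-536) + (-3)·(1377) + (-2)·(-2200) + (0)·(-1619) + (1)·(-3038) + 2·2098 + 0·643 = 1427
  c_4 = (0)·(-536) + 0·1377 + (0)·(-2200) + (0)·(-1619) + (0)·(-3038) + 1·2098 + 0·643 = 2098
  c_5 = (0)·(-536) + 0·1377 + (-1)·(-2200) + (0)·(-1619) + (0)·(-3038) + 0·2098 + (-1)·(643) = 1557
  c_6 = (0)·(-536) + 0·1377 + (0)·(-2200) + (0)·(-1619) + (0)·(-3038) + 0·2098 + 1·643 = 643
  c_7 = (-1)·(-536) + 0·1377 + (0)·(-2200) + (0)·(-1619) + (0)·(-3038) + 0·2098 + 0·643 = 536
p = 13; digits c_i = Σ_j d_{ij}·13^j, 0 ≤ d_{ij} < 13:
  c_1 = 823 = 4·13^0 + 11·13^1 + 4·13^2
  c_2 = 1619 = 7·13^0 + 7·13^1 + 9·13^2
  c_3 = 1427 = 10·13^0 + 5·13^1 + 8·13^2
  c_4 = 2098 = 5·13^0 + 5·13^1 + 12·13^2
  c_5 = 1557 = 10·13^0 + 2·13^1 + 9·13^2
  c_6 = 643 = 6·13^0 + 10·13^1 + 3·13^2
  c_7 = 536 = 3·13^0 + 2·13^1 + 3·13^2
Factor λ_0 = (4, 7, 10, 5, 10, 6, 3)
Factor λ_1 = (11, 7, 5, 5, 2, 10, 2)
Factor λ_2 = (4, 9, 8, 12, 9, 3, 3)

((4, 7, 10, 5, 10, 6, 3), (11, 7, 5, 5, 2, 10, 2), (4, 9, 8, 12, 9, 3, 3))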